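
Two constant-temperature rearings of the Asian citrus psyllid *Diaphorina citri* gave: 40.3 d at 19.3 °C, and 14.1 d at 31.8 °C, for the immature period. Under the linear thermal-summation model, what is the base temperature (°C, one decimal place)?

12.6 °C

Equal thermal constants: D₁(T₁ − T_b) = D₂(T₂ − T_b).
40.3·(19.3 − T_b) = 14.1·(31.8 − T_b)
T_b = (40.3·19.3 − 14.1·31.8) / (40.3 − 14.1) = 329.41 / 26.2 = 12.573 °C ≈ 12.6 °C.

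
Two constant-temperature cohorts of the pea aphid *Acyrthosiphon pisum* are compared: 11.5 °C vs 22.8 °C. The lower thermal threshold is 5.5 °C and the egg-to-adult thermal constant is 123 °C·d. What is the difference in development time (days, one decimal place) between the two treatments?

At 11.5 °C: 123 / (11.5 − 5.5) = 123 / 6.0 = 20.500 d.
At 22.8 °C: 123 / (22.8 − 5.5) = 123 / 17.3 = 7.110 d.
Difference = |20.500 − 7.110| = 13.390 ≈ 13.4 days.

13.4 days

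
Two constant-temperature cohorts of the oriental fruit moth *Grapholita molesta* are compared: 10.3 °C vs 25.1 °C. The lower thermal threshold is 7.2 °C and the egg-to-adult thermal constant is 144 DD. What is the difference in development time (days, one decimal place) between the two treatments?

38.4 days

At 10.3 °C: 144 / (10.3 − 7.2) = 144 / 3.1 = 46.452 d.
At 25.1 °C: 144 / (25.1 − 7.2) = 144 / 17.9 = 8.045 d.
Difference = |46.452 − 8.045| = 38.407 ≈ 38.4 days.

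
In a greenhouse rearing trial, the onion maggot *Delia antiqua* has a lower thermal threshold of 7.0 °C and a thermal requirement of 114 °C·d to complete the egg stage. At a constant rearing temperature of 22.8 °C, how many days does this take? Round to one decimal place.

Daily accumulation = 22.8 − 7.0 = 15.8 DD/day.
Duration = 114 / 15.8 = 7.215 ≈ 7.2 days.

7.2 days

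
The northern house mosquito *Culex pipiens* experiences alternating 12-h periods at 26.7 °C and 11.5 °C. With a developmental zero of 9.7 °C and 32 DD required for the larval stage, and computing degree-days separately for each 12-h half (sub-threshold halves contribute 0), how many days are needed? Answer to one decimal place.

3.4 days

Day half: max(0, 26.7 − 9.7) × 0.5 = 17.0 × 0.5 = 8.50 DD.
Night half: max(0, 11.5 − 9.7) × 0.5 = 1.8 × 0.5 = 0.90 DD.
Per 24 h: 9.40 DD/day.
Duration = 32 / 9.40 = 3.404 ≈ 3.4 days.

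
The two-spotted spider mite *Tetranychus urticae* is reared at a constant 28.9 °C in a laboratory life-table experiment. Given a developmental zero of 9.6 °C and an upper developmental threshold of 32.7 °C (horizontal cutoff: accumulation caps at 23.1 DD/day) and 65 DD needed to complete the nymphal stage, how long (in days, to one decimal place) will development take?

3.4 days

Daily accumulation = 28.9 − 9.6 = 19.3 DD/day.
Duration = 65 / 19.3 = 3.368 ≈ 3.4 days.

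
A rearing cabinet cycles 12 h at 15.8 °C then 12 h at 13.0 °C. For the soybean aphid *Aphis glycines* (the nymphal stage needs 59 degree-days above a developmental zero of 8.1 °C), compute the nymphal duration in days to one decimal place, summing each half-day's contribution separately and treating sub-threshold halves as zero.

9.4 days

Day half: max(0, 15.8 − 8.1) × 0.5 = 7.7 × 0.5 = 3.85 DD.
Night half: max(0, 13.0 − 8.1) × 0.5 = 4.9 × 0.5 = 2.45 DD.
Per 24 h: 6.30 DD/day.
Duration = 59 / 6.30 = 9.365 ≈ 9.4 days.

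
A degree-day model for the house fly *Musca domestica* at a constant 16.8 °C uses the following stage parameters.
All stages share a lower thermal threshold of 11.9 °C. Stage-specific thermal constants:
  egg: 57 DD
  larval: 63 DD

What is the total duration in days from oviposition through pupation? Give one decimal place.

Daily accumulation at 16.8 °C = 16.8 − 11.9 = 4.9 DD/day.
Total K = 57 + 63 = 120 DD.
Total duration = 120 / 4.9 = 24.490 ≈ 24.5 days.

24.5 days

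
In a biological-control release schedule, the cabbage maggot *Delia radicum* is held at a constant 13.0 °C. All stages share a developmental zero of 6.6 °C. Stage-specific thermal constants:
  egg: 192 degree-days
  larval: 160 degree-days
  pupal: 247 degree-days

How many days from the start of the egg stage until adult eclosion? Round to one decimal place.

93.6 days

Daily accumulation at 13.0 °C = 13.0 − 6.6 = 6.4 DD/day.
Total K = 192 + 160 + 247 = 599 DD.
Total duration = 599 / 6.4 = 93.594 ≈ 93.6 days.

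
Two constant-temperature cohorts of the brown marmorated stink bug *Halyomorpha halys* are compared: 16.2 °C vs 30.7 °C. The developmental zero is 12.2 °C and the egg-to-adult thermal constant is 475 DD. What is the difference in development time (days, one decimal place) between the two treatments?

At 16.2 °C: 475 / (16.2 − 12.2) = 475 / 4.0 = 118.750 d.
At 30.7 °C: 475 / (30.7 − 12.2) = 475 / 18.5 = 25.676 d.
Difference = |118.750 − 25.676| = 93.074 ≈ 93.1 days.

93.1 days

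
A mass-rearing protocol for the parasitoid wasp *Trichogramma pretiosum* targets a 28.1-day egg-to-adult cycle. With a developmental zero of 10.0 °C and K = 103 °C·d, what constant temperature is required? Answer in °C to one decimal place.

Required daily accumulation = 103 / 28.1 = 3.665 DD/day.
T = T_base + 3.665 = 10.0 + 3.665 = 13.665 ≈ 13.7 °C.

13.7 °C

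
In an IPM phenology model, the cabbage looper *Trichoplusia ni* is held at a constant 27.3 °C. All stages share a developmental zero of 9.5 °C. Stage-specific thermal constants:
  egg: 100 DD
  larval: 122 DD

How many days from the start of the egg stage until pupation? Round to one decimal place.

Daily accumulation at 27.3 °C = 27.3 − 9.5 = 17.8 DD/day.
Total K = 100 + 122 = 222 DD.
Total duration = 222 / 17.8 = 12.472 ≈ 12.5 days.

12.5 days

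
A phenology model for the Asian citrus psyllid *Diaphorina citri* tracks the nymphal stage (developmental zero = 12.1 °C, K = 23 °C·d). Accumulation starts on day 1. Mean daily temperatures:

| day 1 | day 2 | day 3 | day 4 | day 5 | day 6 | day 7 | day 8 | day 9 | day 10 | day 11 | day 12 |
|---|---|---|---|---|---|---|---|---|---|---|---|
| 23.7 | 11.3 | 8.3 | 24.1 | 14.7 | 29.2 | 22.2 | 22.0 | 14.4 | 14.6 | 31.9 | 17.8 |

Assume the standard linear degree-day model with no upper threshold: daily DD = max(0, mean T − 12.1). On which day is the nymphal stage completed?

Daily DD above 12.1 °C: 11.6, 0.0, 0.0, 12.0, 2.6, 17.1, 10.1, 9.9, 2.3, 2.5, 19.8, 5.7.
Cumulative: 11.6, 11.6, 11.6, 23.6, 26.2, 43.3, 53.4, 63.3, 65.6, 68.1, 87.9, 93.6.
The total first reaches 23 DD on day 4.

day 4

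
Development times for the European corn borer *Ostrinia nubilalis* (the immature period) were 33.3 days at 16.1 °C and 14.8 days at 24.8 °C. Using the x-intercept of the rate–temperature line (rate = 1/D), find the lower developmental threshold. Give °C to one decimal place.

Linear rate model ⇒ the product D·(T − T_b) is constant across temperatures.
33.3·(16.1 − T_b) = 14.8·(24.8 − T_b)
T_b = (33.3·16.1 − 14.8·24.8) / (33.3 − 14.8) = 169.09 / 18.5 = 9.140 °C ≈ 9.1 °C.

9.1 °C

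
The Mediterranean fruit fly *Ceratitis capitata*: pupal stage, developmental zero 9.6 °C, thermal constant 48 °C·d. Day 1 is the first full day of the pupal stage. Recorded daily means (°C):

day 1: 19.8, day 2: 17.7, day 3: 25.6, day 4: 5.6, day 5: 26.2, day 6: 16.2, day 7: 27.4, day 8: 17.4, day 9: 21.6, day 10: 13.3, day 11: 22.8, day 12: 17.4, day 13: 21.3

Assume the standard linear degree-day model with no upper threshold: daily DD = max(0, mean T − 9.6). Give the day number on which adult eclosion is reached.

day 5

Daily DD above 9.6 °C: 10.2, 8.1, 16.0, 0.0, 16.6, 6.6, 17.8, 7.8, 12.0, 3.7, 13.2, 7.8, 11.7.
Cumulative: 10.2, 18.3, 34.3, 34.3, 50.9, 57.5, 75.3, 83.1, 95.1, 98.8, 112.0, 119.8, 131.5.
The total first reaches 48 DD on day 5.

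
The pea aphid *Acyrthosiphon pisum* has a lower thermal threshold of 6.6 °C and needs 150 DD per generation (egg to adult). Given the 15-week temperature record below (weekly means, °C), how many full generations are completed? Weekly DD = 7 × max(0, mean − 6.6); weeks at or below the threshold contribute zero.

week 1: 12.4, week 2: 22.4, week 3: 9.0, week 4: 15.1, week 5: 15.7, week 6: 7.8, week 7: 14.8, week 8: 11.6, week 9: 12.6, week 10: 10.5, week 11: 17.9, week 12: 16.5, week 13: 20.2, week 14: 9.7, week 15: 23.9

5 generations

Weekly DD (7 × max(0, T̄ − 6.6)): 40.6, 110.6, 16.8, 59.5, 63.7, 8.4, 57.4, 35.0, 42.0, 27.3, 79.1, 69.3, 95.2, 21.7, 121.1.
Season total = 847.7 DD.
Complete generations = ⌊847.7 / 150⌋ = 5.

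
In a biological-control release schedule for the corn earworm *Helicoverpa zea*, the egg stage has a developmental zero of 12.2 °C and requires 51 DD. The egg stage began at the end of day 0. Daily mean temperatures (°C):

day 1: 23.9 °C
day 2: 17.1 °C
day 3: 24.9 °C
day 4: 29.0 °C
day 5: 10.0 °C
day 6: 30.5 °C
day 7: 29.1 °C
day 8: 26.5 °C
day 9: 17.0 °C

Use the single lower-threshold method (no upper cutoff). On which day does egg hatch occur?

day 6

Daily DD above 12.2 °C: 11.7, 4.9, 12.7, 16.8, 0.0, 18.3, 16.9, 14.3, 4.8.
Cumulative: 11.7, 16.6, 29.3, 46.1, 46.1, 64.4, 81.3, 95.6, 100.4.
The total first reaches 51 DD on day 6.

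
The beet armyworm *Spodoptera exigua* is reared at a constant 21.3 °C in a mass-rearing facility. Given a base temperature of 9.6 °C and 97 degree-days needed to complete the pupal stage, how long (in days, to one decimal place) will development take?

Daily accumulation = 21.3 − 9.6 = 11.7 DD/day.
Duration = 97 / 11.7 = 8.291 ≈ 8.3 days.

8.3 days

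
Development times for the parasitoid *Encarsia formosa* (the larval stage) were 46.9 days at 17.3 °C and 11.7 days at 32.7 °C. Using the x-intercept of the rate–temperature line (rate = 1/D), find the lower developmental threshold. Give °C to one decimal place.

Under the model K = D·(T − T_b), so D₁·(T₁ − T_b) = D₂·(T₂ − T_b).
46.9·(17.3 − T_b) = 11.7·(32.7 − T_b)
T_b = (46.9·17.3 − 11.7·32.7) / (46.9 − 11.7) = 428.78 / 35.2 = 12.181 °C ≈ 12.2 °C.

12.2 °C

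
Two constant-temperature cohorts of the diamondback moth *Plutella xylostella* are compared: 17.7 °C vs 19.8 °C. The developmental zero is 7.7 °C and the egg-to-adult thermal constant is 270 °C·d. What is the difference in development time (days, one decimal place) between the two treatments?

At 17.7 °C: 270 / (17.7 − 7.7) = 270 / 10.0 = 27.000 d.
At 19.8 °C: 270 / (19.8 − 7.7) = 270 / 12.1 = 22.314 d.
Difference = |27.000 − 22.314| = 4.686 ≈ 4.7 days.

4.7 days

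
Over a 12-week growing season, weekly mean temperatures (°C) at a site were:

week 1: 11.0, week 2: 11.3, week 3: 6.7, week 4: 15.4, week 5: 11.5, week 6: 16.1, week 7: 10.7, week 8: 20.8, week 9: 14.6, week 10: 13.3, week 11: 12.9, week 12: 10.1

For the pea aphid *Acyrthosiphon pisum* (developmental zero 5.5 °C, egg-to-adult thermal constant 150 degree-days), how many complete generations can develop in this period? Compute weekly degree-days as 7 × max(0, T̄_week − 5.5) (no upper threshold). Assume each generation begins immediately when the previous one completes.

4 generations

Weekly DD (7 × max(0, T̄ − 5.5)): 38.5, 40.6, 8.4, 69.3, 42.0, 74.2, 36.4, 107.1, 63.7, 54.6, 51.8, 32.2.
Season total = 618.8 DD.
Complete generations = ⌊618.8 / 150⌋ = 4.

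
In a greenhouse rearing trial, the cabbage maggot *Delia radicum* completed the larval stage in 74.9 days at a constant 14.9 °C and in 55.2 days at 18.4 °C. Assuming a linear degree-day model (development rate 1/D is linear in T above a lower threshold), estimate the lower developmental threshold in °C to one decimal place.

5.1 °C

Linear rate model ⇒ the product D·(T − T_b) is constant across temperatures.
74.9·(14.9 − T_b) = 55.2·(18.4 − T_b)
T_b = (74.9·14.9 − 55.2·18.4) / (74.9 − 55.2) = 100.33 / 19.7 = 5.093 °C ≈ 5.1 °C.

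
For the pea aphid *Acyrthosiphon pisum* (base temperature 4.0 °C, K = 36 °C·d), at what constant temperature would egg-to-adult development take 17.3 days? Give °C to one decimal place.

6.1 °C

Required daily accumulation = 36 / 17.3 = 2.081 DD/day.
T = T_base + 2.081 = 4.0 + 2.081 = 6.081 ≈ 6.1 °C.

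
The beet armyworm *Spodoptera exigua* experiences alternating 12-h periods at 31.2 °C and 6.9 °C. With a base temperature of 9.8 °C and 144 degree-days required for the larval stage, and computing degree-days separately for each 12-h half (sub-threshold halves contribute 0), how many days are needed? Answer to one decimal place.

Day half: max(0, 31.2 − 9.8) × 0.5 = 21.4 × 0.5 = 10.70 DD.
Night half: max(0, 6.9 − 9.8) × 0.5 = 0.0 × 0.5 = 0.00 DD.
Per 24 h: 10.70 DD/day.
Duration = 144 / 10.70 = 13.458 ≈ 13.5 days.

13.5 days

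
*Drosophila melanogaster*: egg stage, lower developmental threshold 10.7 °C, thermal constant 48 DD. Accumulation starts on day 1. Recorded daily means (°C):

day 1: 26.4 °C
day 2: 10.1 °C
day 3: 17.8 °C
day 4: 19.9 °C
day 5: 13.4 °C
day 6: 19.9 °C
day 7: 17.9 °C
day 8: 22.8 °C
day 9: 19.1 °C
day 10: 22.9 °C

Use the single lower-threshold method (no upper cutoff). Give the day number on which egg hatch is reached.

Daily DD above 10.7 °C: 15.7, 0.0, 7.1, 9.2, 2.7, 9.2, 7.2, 12.1, 8.4, 12.2.
Cumulative: 15.7, 15.7, 22.8, 32.0, 34.7, 43.9, 51.1, 63.2, 71.6, 83.8.
The total first reaches 48 DD on day 7.

day 7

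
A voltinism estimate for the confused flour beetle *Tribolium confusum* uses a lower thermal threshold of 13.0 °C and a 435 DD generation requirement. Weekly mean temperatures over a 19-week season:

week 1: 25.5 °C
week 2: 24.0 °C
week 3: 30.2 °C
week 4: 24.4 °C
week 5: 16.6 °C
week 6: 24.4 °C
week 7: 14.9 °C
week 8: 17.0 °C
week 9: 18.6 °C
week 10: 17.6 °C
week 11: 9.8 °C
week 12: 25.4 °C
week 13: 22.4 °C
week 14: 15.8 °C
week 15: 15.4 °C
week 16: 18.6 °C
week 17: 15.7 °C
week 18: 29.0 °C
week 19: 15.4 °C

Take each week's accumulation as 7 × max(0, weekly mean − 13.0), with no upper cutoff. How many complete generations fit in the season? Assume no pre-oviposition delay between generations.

Weekly DD (7 × max(0, T̄ − 13.0)): 87.5, 77.0, 120.4, 79.8, 25.2, 79.8, 13.3, 28.0, 39.2, 32.2, 0.0, 86.8, 65.8, 19.6, 16.8, 39.2, 18.9, 112.0, 16.8.
Season total = 958.3 DD.
Complete generations = ⌊958.3 / 435⌋ = 2.

2 generations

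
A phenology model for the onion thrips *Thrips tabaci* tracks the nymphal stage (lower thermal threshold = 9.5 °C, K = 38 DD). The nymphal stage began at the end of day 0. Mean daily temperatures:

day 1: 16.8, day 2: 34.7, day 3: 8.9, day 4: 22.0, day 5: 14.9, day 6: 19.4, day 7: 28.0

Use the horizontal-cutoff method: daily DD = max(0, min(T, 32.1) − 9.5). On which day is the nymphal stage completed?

Daily DD above 9.5 °C (capped at 22.6): 7.3, 22.6, 0.0, 12.5, 5.4, 9.9, 18.5.
Cumulative: 7.3, 29.9, 29.9, 42.4, 47.8, 57.7, 76.2.
The total first reaches 38 DD on day 4.

day 4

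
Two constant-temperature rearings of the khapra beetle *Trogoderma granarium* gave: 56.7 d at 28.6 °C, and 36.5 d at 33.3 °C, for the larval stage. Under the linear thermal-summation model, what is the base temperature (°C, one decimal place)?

20.1 °C

Equal thermal constants: D₁(T₁ − T_b) = D₂(T₂ − T_b).
56.7·(28.6 − T_b) = 36.5·(33.3 − T_b)
T_b = (56.7·28.6 − 36.5·33.3) / (56.7 − 36.5) = 406.17 / 20.2 = 20.107 °C ≈ 20.1 °C.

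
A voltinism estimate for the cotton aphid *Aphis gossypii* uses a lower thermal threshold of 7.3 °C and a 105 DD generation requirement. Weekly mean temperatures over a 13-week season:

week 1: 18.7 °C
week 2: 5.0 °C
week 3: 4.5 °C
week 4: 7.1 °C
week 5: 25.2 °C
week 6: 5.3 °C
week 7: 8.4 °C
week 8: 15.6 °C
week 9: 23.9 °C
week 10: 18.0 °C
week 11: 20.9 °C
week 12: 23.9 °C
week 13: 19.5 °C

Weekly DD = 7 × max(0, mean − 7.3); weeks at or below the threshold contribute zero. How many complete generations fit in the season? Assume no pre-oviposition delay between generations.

Weekly DD (7 × max(0, T̄ − 7.3)): 79.8, 0.0, 0.0, 0.0, 125.3, 0.0, 7.7, 58.1, 116.2, 74.9, 95.2, 116.2, 85.4.
Season total = 758.8 DD.
Complete generations = ⌊758.8 / 105⌋ = 7.

7 generations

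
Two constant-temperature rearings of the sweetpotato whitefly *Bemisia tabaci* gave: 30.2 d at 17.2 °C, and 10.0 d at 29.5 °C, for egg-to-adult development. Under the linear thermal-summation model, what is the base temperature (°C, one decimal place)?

11.1 °C

Equal thermal constants: D₁(T₁ − T_b) = D₂(T₂ − T_b).
30.2·(17.2 − T_b) = 10.0·(29.5 − T_b)
T_b = (30.2·17.2 − 10.0·29.5) / (30.2 − 10.0) = 224.44 / 20.2 = 11.111 °C ≈ 11.1 °C.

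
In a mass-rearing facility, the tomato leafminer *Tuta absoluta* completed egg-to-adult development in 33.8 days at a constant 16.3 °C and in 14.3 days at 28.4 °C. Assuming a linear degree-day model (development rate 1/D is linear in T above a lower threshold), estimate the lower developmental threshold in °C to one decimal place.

7.4 °C

Linear rate model ⇒ the product D·(T − T_b) is constant across temperatures.
33.8·(16.3 − T_b) = 14.3·(28.4 − T_b)
T_b = (33.8·16.3 − 14.3·28.4) / (33.8 − 14.3) = 144.82 / 19.5 = 7.427 °C ≈ 7.4 °C.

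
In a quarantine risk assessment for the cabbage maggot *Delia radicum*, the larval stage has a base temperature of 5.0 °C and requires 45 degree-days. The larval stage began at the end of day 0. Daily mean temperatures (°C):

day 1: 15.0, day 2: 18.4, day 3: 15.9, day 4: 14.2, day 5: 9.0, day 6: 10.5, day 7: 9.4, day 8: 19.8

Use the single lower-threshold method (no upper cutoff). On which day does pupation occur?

Daily DD above 5.0 °C: 10.0, 13.4, 10.9, 9.2, 4.0, 5.5, 4.4, 14.8.
Cumulative: 10.0, 23.4, 34.3, 43.5, 47.5, 53.0, 57.4, 72.2.
The total first reaches 45 DD on day 5.

day 5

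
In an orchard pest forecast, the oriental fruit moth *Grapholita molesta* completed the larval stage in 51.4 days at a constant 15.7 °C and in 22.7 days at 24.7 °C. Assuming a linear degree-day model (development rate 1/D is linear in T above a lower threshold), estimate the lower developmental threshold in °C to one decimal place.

8.6 °C

Linear rate model ⇒ the product D·(T − T_b) is constant across temperatures.
51.4·(15.7 − T_b) = 22.7·(24.7 − T_b)
T_b = (51.4·15.7 − 22.7·24.7) / (51.4 − 22.7) = 246.29 / 28.7 = 8.582 °C ≈ 8.6 °C.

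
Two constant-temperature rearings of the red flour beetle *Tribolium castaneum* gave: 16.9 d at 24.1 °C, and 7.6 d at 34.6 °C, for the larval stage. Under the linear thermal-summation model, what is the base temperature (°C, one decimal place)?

15.5 °C

Equal thermal constants: D₁(T₁ − T_b) = D₂(T₂ − T_b).
16.9·(24.1 − T_b) = 7.6·(34.6 − T_b)
T_b = (16.9·24.1 − 7.6·34.6) / (16.9 − 7.6) = 144.33 / 9.3 = 15.519 °C ≈ 15.5 °C.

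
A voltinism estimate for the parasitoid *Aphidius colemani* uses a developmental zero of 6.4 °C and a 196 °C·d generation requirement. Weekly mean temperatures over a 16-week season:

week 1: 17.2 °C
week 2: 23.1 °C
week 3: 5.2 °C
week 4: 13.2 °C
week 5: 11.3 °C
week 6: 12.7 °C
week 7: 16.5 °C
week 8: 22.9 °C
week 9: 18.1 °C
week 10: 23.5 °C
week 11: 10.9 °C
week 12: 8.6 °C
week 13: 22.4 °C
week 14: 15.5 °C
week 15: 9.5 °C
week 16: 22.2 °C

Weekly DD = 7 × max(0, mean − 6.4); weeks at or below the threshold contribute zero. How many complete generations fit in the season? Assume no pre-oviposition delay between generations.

5 generations

Weekly DD (7 × max(0, T̄ − 6.4)): 75.6, 116.9, 0.0, 47.6, 34.3, 44.1, 70.7, 115.5, 81.9, 119.7, 31.5, 15.4, 112.0, 63.7, 21.7, 110.6.
Season total = 1061.2 DD.
Complete generations = ⌊1061.2 / 196⌋ = 5.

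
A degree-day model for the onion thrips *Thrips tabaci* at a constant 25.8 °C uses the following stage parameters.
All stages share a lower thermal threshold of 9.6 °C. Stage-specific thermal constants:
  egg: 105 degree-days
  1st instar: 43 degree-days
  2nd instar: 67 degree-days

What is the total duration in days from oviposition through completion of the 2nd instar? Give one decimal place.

13.3 days

Daily accumulation at 25.8 °C = 25.8 − 9.6 = 16.2 DD/day.
Total K = 105 + 43 + 67 = 215 DD.
Total duration = 215 / 16.2 = 13.272 ≈ 13.3 days.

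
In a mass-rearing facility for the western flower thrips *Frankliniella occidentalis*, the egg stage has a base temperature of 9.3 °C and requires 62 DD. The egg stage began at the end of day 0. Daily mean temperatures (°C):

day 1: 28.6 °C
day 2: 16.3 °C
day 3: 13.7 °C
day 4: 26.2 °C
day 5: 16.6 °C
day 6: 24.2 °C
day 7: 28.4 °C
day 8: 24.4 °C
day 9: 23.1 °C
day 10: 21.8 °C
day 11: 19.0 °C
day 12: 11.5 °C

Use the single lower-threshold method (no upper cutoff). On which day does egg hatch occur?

day 6

Daily DD above 9.3 °C: 19.3, 7.0, 4.4, 16.9, 7.3, 14.9, 19.1, 15.1, 13.8, 12.5, 9.7, 2.2.
Cumulative: 19.3, 26.3, 30.7, 47.6, 54.9, 69.8, 88.9, 104.0, 117.8, 130.3, 140.0, 142.2.
The total first reaches 62 DD on day 6.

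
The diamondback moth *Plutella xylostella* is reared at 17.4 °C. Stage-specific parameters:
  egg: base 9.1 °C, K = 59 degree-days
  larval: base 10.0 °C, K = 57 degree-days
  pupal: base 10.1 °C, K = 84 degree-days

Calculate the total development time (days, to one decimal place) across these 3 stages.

26.3 days

egg: 59 / (17.4 − 9.1) = 59 / 8.3 = 7.108 d.
larval: 57 / (17.4 − 10.0) = 57 / 7.4 = 7.703 d.
pupal: 84 / (17.4 − 10.1) = 84 / 7.3 = 11.507 d.
Sum = 26.318 ≈ 26.3 days.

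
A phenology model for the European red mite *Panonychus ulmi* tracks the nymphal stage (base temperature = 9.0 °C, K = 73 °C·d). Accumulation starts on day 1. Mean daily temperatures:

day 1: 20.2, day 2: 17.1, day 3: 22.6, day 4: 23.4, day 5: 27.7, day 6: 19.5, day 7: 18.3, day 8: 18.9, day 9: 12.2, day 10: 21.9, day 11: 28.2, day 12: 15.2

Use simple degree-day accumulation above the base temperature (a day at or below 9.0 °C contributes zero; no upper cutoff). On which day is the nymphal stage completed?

day 6

Daily DD above 9.0 °C: 11.2, 8.1, 13.6, 14.4, 18.7, 10.5, 9.3, 9.9, 3.2, 12.9, 19.2, 6.2.
Cumulative: 11.2, 19.3, 32.9, 47.3, 66.0, 76.5, 85.8, 95.7, 98.9, 111.8, 131.0, 137.2.
The total first reaches 73 DD on day 6.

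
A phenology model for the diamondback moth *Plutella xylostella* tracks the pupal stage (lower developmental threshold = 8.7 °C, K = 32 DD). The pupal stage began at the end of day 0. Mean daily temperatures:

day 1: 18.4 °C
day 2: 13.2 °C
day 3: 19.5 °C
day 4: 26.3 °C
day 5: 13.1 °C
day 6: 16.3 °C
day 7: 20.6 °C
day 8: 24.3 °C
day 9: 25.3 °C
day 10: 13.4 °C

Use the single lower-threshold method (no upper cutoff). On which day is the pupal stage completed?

Daily DD above 8.7 °C: 9.7, 4.5, 10.8, 17.6, 4.4, 7.6, 11.9, 15.6, 16.6, 4.7.
Cumulative: 9.7, 14.2, 25.0, 42.6, 47.0, 54.6, 66.5, 82.1, 98.7, 103.4.
The total first reaches 32 DD on day 4.

day 4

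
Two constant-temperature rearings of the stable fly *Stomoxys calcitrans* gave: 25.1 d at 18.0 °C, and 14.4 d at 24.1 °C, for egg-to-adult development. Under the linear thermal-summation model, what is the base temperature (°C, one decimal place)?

9.8 °C

Under the model K = D·(T − T_b), so D₁·(T₁ − T_b) = D₂·(T₂ − T_b).
25.1·(18.0 − T_b) = 14.4·(24.1 − T_b)
T_b = (25.1·18.0 − 14.4·24.1) / (25.1 − 14.4) = 104.76 / 10.7 = 9.791 °C ≈ 9.8 °C.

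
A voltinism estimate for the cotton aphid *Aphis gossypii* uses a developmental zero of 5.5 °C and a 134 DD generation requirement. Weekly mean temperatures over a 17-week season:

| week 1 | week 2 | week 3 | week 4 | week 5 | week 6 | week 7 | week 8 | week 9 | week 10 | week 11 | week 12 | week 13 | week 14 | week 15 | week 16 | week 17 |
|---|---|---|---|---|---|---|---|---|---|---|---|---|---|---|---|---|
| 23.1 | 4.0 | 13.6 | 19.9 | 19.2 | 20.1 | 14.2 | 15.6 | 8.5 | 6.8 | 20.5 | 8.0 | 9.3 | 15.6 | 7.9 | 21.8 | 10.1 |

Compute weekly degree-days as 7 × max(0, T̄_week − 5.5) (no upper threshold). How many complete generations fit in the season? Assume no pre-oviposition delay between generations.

7 generations

Weekly DD (7 × max(0, T̄ − 5.5)): 123.2, 0.0, 56.7, 100.8, 95.9, 102.2, 60.9, 70.7, 21.0, 9.1, 105.0, 17.5, 26.6, 70.7, 16.8, 114.1, 32.2.
Season total = 1023.4 DD.
Complete generations = ⌊1023.4 / 134⌋ = 7.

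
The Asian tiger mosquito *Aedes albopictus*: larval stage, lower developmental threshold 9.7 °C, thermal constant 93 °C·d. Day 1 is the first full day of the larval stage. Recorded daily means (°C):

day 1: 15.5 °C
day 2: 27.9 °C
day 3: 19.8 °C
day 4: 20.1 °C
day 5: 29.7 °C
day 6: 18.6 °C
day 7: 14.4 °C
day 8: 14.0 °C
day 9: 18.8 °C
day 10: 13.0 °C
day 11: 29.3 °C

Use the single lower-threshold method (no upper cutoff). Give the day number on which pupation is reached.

Daily DD above 9.7 °C: 5.8, 18.2, 10.1, 10.4, 20.0, 8.9, 4.7, 4.3, 9.1, 3.3, 19.6.
Cumulative: 5.8, 24.0, 34.1, 44.5, 64.5, 73.4, 78.1, 82.4, 91.5, 94.8, 114.4.
The total first reaches 93 DD on day 10.

day 10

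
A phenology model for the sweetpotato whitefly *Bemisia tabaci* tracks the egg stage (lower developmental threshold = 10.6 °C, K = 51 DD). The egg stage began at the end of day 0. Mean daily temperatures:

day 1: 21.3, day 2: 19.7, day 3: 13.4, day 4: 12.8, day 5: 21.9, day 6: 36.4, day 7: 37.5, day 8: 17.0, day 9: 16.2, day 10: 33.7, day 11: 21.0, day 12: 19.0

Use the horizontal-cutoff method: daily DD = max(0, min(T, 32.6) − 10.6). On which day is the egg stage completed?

Daily DD above 10.6 °C (capped at 22.0): 10.7, 9.1, 2.8, 2.2, 11.3, 22.0, 22.0, 6.4, 5.6, 22.0, 10.4, 8.4.
Cumulative: 10.7, 19.8, 22.6, 24.8, 36.1, 58.1, 80.1, 86.5, 92.1, 114.1, 124.5, 132.9.
The total first reaches 51 DD on day 6.

day 6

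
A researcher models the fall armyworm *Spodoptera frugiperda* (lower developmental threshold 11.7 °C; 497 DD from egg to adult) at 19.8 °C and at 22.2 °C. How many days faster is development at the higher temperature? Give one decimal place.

At 19.8 °C: 497 / (19.8 − 11.7) = 497 / 8.1 = 61.358 d.
At 22.2 °C: 497 / (22.2 − 11.7) = 497 / 10.5 = 47.333 d.
Difference = |61.358 − 47.333| = 14.025 ≈ 14.0 days.

14.0 days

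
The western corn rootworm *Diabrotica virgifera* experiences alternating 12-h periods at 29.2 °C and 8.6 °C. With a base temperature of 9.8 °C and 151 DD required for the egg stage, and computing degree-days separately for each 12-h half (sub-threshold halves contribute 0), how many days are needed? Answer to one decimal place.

15.6 days

Day half: max(0, 29.2 − 9.8) × 0.5 = 19.4 × 0.5 = 9.70 DD.
Night half: max(0, 8.6 − 9.8) × 0.5 = 0.0 × 0.5 = 0.00 DD.
Per 24 h: 9.70 DD/day.
Duration = 151 / 9.70 = 15.567 ≈ 15.6 days.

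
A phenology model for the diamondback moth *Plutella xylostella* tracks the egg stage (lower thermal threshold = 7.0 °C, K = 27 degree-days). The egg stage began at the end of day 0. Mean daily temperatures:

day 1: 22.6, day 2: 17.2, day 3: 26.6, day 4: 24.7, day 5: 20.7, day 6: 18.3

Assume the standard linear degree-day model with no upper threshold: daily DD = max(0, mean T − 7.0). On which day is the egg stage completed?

Daily DD above 7.0 °C: 15.6, 10.2, 19.6, 17.7, 13.7, 11.3.
Cumulative: 15.6, 25.8, 45.4, 63.1, 76.8, 88.1.
The total first reaches 27 DD on day 3.

day 3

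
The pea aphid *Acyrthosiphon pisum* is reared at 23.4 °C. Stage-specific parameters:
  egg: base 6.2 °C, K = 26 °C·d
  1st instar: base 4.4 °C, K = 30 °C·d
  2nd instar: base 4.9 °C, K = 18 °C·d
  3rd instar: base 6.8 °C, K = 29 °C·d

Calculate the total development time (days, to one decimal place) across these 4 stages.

5.8 days

egg: 26 / (23.4 − 6.2) = 26 / 17.2 = 1.512 d.
1st instar: 30 / (23.4 − 4.4) = 30 / 19.0 = 1.579 d.
2nd instar: 18 / (23.4 − 4.9) = 18 / 18.5 = 0.973 d.
3rd instar: 29 / (23.4 − 6.8) = 29 / 16.6 = 1.747 d.
Sum = 5.811 ≈ 5.8 days.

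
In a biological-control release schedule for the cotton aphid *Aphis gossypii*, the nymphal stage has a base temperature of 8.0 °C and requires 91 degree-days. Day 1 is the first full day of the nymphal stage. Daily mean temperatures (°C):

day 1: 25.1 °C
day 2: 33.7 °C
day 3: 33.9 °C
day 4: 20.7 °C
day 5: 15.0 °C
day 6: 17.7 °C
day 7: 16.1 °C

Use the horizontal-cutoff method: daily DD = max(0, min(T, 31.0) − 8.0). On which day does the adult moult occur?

Daily DD above 8.0 °C (capped at 23.0): 17.1, 23.0, 23.0, 12.7, 7.0, 9.7, 8.1.
Cumulative: 17.1, 40.1, 63.1, 75.8, 82.8, 92.5, 100.6.
The total first reaches 91 DD on day 6.

day 6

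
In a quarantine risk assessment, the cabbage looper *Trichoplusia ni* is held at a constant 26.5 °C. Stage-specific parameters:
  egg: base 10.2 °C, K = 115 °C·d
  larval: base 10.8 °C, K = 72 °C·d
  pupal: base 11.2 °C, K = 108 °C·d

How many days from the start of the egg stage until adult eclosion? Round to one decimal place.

egg: 115 / (26.5 − 10.2) = 115 / 16.3 = 7.055 d.
larval: 72 / (26.5 − 10.8) = 72 / 15.7 = 4.586 d.
pupal: 108 / (26.5 − 11.2) = 108 / 15.3 = 7.059 d.
Sum = 18.700 ≈ 18.7 days.

18.7 days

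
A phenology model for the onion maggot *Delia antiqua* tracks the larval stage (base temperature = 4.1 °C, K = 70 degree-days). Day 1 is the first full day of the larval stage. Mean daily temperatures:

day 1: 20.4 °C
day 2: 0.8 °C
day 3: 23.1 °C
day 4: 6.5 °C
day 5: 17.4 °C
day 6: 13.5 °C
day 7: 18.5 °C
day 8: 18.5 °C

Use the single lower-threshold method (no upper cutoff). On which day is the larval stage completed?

Daily DD above 4.1 °C: 16.3, 0.0, 19.0, 2.4, 13.3, 9.4, 14.4, 14.4.
Cumulative: 16.3, 16.3, 35.3, 37.7, 51.0, 60.4, 74.8, 89.2.
The total first reaches 70 DD on day 7.

day 7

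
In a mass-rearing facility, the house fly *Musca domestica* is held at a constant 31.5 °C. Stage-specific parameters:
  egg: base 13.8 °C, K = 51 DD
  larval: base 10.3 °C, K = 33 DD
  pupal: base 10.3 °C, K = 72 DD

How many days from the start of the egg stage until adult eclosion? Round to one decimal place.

egg: 51 / (31.5 − 13.8) = 51 / 17.7 = 2.881 d.
larval: 33 / (31.5 − 10.3) = 33 / 21.2 = 1.557 d.
pupal: 72 / (31.5 − 10.3) = 72 / 21.2 = 3.396 d.
Sum = 7.834 ≈ 7.8 days.

7.8 days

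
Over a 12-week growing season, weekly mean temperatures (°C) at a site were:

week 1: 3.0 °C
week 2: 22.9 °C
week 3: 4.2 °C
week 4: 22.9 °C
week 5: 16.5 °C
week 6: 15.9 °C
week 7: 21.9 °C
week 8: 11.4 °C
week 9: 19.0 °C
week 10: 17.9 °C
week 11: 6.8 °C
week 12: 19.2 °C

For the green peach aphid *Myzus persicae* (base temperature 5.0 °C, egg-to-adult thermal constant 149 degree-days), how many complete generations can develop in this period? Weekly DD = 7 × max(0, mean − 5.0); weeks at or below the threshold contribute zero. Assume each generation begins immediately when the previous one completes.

5 generations

Weekly DD (7 × max(0, T̄ − 5.0)): 0.0, 125.3, 0.0, 125.3, 80.5, 76.3, 118.3, 44.8, 98.0, 90.3, 12.6, 99.4.
Season total = 870.8 DD.
Complete generations = ⌊870.8 / 149⌋ = 5.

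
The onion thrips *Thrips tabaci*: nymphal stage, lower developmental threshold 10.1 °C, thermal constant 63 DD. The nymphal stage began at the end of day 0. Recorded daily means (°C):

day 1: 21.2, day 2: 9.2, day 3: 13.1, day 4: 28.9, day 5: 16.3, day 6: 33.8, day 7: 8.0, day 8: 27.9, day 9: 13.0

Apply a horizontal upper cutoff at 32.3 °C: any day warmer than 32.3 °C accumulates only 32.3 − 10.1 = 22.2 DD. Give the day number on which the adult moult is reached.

day 8

Daily DD above 10.1 °C (capped at 22.2): 11.1, 0.0, 3.0, 18.8, 6.2, 22.2, 0.0, 17.8, 2.9.
Cumulative: 11.1, 11.1, 14.1, 32.9, 39.1, 61.3, 61.3, 79.1, 82.0.
The total first reaches 63 DD on day 8.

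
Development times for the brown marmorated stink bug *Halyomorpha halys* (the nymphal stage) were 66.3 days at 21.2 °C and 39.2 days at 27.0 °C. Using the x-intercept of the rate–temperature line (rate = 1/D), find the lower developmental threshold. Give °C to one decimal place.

12.8 °C

Linear rate model ⇒ the product D·(T − T_b) is constant across temperatures.
66.3·(21.2 − T_b) = 39.2·(27.0 − T_b)
T_b = (66.3·21.2 − 39.2·27.0) / (66.3 − 39.2) = 347.16 / 27.1 = 12.810 °C ≈ 12.8 °C.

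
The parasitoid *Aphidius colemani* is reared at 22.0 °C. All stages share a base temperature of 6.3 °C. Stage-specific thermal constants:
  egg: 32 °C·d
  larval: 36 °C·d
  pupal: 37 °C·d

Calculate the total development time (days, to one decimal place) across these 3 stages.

6.7 days

Daily accumulation at 22.0 °C = 22.0 − 6.3 = 15.7 DD/day.
Total K = 32 + 36 + 37 = 105 DD.
Total duration = 105 / 15.7 = 6.688 ≈ 6.7 days.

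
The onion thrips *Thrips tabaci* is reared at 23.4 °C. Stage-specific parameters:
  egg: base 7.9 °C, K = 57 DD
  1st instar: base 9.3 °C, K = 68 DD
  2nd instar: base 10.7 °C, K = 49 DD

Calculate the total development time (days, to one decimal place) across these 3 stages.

egg: 57 / (23.4 − 7.9) = 57 / 15.5 = 3.677 d.
1st instar: 68 / (23.4 − 9.3) = 68 / 14.1 = 4.823 d.
2nd instar: 49 / (23.4 − 10.7) = 49 / 12.7 = 3.858 d.
Sum = 12.358 ≈ 12.4 days.

12.4 days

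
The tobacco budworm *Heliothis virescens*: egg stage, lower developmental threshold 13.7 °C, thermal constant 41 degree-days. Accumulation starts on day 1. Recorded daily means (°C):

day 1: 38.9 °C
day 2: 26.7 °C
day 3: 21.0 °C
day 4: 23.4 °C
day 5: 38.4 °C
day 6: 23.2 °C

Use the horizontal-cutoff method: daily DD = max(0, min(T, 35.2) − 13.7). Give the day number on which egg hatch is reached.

Daily DD above 13.7 °C (capped at 21.5): 21.5, 13.0, 7.3, 9.7, 21.5, 9.5.
Cumulative: 21.5, 34.5, 41.8, 51.5, 73.0, 82.5.
The total first reaches 41 DD on day 3.

day 3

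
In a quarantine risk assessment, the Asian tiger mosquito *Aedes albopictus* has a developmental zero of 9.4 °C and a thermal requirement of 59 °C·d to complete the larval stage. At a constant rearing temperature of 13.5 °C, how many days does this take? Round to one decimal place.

Daily accumulation = 13.5 − 9.4 = 4.1 DD/day.
Duration = 59 / 4.1 = 14.390 ≈ 14.4 days.

14.4 days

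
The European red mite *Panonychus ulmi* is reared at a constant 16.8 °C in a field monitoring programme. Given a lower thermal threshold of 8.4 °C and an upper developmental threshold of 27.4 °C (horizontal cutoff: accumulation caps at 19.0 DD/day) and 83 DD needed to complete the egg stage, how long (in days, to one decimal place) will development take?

Daily accumulation = 16.8 − 8.4 = 8.4 DD/day.
Duration = 83 / 8.4 = 9.881 ≈ 9.9 days.

9.9 days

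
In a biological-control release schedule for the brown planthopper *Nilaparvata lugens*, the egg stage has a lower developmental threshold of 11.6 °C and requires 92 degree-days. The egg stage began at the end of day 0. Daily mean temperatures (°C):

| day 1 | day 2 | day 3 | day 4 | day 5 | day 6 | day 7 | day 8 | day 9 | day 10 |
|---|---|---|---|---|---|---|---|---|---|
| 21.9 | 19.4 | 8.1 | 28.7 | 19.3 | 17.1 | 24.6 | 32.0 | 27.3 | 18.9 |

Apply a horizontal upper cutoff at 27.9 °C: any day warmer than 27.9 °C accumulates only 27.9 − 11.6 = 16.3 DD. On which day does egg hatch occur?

Daily DD above 11.6 °C (capped at 16.3): 10.3, 7.8, 0.0, 16.3, 7.7, 5.5, 13.0, 16.3, 15.7, 7.3.
Cumulative: 10.3, 18.1, 18.1, 34.4, 42.1, 47.6, 60.6, 76.9, 92.6, 99.9.
The total first reaches 92 DD on day 9.

day 9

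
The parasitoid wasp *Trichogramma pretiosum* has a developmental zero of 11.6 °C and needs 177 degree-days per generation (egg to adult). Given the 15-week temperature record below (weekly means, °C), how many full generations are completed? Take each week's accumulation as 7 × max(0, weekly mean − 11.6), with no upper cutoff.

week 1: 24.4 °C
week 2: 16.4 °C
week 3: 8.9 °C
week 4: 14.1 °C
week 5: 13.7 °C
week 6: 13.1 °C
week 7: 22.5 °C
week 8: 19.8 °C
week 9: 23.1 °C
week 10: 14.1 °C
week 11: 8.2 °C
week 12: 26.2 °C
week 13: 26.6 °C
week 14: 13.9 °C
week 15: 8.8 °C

3 generations

Weekly DD (7 × max(0, T̄ − 11.6)): 89.6, 33.6, 0.0, 17.5, 14.7, 10.5, 76.3, 57.4, 80.5, 17.5, 0.0, 102.2, 105.0, 16.1, 0.0.
Season total = 620.9 DD.
Complete generations = ⌊620.9 / 177⌋ = 3.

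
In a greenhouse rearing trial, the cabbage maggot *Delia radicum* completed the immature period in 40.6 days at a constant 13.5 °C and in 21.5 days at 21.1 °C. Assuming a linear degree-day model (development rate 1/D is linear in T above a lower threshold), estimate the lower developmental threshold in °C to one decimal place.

Linear rate model ⇒ the product D·(T − T_b) is constant across temperatures.
40.6·(13.5 − T_b) = 21.5·(21.1 − T_b)
T_b = (40.6·13.5 − 21.5·21.1) / (40.6 − 21.5) = 94.45 / 19.1 = 4.945 °C ≈ 4.9 °C.

4.9 °C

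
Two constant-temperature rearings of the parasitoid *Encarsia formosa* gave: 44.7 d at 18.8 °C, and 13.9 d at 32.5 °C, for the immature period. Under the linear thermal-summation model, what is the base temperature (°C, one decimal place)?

Linear rate model ⇒ the product D·(T − T_b) is constant across temperatures.
44.7·(18.8 − T_b) = 13.9·(32.5 − T_b)
T_b = (44.7·18.8 − 13.9·32.5) / (44.7 − 13.9) = 388.61 / 30.8 = 12.617 °C ≈ 12.6 °C.

12.6 °C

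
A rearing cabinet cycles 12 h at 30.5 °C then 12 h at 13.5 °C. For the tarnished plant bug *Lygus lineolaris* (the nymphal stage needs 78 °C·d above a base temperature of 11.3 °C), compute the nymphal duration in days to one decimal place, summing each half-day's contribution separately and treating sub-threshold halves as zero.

Day half: max(0, 30.5 − 11.3) × 0.5 = 19.2 × 0.5 = 9.60 DD.
Night half: max(0, 13.5 − 11.3) × 0.5 = 2.2 × 0.5 = 1.10 DD.
Per 24 h: 10.70 DD/day.
Duration = 78 / 10.70 = 7.290 ≈ 7.3 days.

7.3 days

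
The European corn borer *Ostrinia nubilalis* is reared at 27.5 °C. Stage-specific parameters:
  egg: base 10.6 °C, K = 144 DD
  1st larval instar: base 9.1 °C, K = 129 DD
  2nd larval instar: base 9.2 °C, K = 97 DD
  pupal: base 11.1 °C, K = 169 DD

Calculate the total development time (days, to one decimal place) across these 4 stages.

31.1 days

egg: 144 / (27.5 − 10.6) = 144 / 16.9 = 8.521 d.
1st larval instar: 129 / (27.5 − 9.1) = 129 / 18.4 = 7.011 d.
2nd larval instar: 97 / (27.5 − 9.2) = 97 / 18.3 = 5.301 d.
pupal: 169 / (27.5 − 11.1) = 169 / 16.4 = 10.305 d.
Sum = 31.137 ≈ 31.1 days.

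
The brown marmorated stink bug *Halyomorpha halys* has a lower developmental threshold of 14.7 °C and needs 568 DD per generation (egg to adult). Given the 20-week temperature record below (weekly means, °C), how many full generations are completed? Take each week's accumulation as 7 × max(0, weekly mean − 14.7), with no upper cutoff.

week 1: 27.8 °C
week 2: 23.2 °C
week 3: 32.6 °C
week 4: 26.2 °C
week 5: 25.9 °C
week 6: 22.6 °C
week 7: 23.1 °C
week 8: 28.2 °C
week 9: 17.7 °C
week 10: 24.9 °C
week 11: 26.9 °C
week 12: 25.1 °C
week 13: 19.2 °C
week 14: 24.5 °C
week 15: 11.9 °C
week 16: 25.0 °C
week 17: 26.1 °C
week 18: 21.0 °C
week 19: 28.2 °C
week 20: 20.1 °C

2 generations

Weekly DD (7 × max(0, T̄ − 14.7)): 91.7, 59.5, 125.3, 80.5, 78.4, 55.3, 58.8, 94.5, 21.0, 71.4, 85.4, 72.8, 31.5, 68.6, 0.0, 72.1, 79.8, 44.1, 94.5, 37.8.
Season total = 1323.0 DD.
Complete generations = ⌊1323.0 / 568⌋ = 2.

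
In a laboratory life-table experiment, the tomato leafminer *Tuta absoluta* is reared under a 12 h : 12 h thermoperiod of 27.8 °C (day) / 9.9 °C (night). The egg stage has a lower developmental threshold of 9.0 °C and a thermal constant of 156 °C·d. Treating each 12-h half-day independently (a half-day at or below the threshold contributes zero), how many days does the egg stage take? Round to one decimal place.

15.8 days

Day half: max(0, 27.8 − 9.0) × 0.5 = 18.8 × 0.5 = 9.40 DD.
Night half: max(0, 9.9 − 9.0) × 0.5 = 0.9 × 0.5 = 0.45 DD.
Per 24 h: 9.85 DD/day.
Duration = 156 / 9.85 = 15.838 ≈ 15.8 days.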